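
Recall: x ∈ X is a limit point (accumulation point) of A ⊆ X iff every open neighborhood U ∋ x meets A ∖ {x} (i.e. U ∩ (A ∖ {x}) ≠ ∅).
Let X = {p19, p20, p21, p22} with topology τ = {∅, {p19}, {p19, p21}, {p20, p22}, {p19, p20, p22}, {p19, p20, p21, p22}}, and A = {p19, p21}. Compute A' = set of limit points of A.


A' = {p21}

For each x ∈ X, list the open sets U ∈ τ with x ∈ U, then check whether U ∩ (A ∖ {x}) ≠ ∅ for every such U.
  x = p19: open {p19} ∋ x has {p19} ∩ (A ∖ {p19}) = ∅, so x is NOT a limit point.
  x = p20: open {p20, p22} ∋ x has {p20, p22} ∩ (A ∖ {p20}) = ∅, so x is NOT a limit point.
  x = p21: opens ∋ x are {p19, p21}, {p19, p20, p21, p22}; each meets A ∖ {p21}, so x IS a limit point.
  x = p22: open {p20, p22} ∋ x has {p20, p22} ∩ (A ∖ {p22}) = ∅, so x is NOT a limit point.
Collecting: A' = {p21}.


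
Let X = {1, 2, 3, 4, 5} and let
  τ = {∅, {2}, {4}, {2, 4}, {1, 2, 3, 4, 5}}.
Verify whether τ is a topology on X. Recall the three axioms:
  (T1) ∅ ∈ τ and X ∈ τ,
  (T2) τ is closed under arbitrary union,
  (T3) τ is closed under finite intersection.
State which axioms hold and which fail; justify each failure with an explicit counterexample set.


τ IS a topology on X.

Axiom (T1): ∅ ∈ τ? Yes; X ∈ τ? Yes.
Axiom (T2/T3): check pairwise unions and intersections of members of τ.
All pairwise intersections and unions checked — each lies in τ. Therefore τ satisfies (T1), (T2), (T3): it IS a topology on X.


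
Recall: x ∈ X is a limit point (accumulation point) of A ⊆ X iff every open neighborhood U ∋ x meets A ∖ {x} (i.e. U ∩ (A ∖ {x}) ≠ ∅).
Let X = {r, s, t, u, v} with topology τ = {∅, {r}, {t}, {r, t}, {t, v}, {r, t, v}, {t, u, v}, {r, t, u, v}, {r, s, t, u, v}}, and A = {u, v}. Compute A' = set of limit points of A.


A' = {s, u}

For each x ∈ X, list the open sets U ∈ τ with x ∈ U, then check whether U ∩ (A ∖ {x}) ≠ ∅ for every such U.
  x = r: open {r} ∋ x has {r} ∩ (A ∖ {r}) = ∅, so x is NOT a limit point.
  x = s: opens ∋ x are {r, s, t, u, v}; each meets A ∖ {s}, so x IS a limit point.
  x = t: open {t} ∋ x has {t} ∩ (A ∖ {t}) = ∅, so x is NOT a limit point.
  x = u: opens ∋ x are {t, u, v}, {r, t, u, v}, {r, s, t, u, v}; each meets A ∖ {u}, so x IS a limit point.
  x = v: open {t, v} ∋ x has {t, v} ∩ (A ∖ {v}) = ∅, so x is NOT a limit point.
Collecting: A' = {s, u}.


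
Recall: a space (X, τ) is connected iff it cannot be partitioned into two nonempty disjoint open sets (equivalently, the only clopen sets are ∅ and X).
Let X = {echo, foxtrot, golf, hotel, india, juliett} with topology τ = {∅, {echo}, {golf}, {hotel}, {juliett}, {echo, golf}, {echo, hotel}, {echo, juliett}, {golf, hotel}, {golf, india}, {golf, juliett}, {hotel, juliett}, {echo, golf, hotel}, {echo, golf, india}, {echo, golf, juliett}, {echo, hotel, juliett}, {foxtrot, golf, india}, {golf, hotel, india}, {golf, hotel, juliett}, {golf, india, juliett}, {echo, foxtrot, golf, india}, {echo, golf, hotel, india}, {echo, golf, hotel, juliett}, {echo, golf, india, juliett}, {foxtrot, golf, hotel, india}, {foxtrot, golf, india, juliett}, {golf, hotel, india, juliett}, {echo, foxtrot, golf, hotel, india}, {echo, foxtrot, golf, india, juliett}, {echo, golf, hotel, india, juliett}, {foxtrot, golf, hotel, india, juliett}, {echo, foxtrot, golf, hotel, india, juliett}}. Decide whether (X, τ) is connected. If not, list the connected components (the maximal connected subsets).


(X, τ) is disconnected; components = [{echo}, {hotel}, {juliett}, {foxtrot, golf, india}].

Find clopen sets (U ∈ τ with X ∖ U ∈ τ):
  U = ∅, X ∖ U = {echo, foxtrot, golf, hotel, india, juliett} — both open, so U is clopen.
  U = {echo}, X ∖ U = {foxtrot, golf, hotel, india, juliett} — both open, so U is clopen.
  U = {hotel}, X ∖ U = {echo, foxtrot, golf, india, juliett} — both open, so U is clopen.
  U = {juliett}, X ∖ U = {echo, foxtrot, golf, hotel, india} — both open, so U is clopen.
  U = {echo, hotel}, X ∖ U = {foxtrot, golf, india, juliett} — both open, so U is clopen.
  U = {echo, juliett}, X ∖ U = {foxtrot, golf, hotel, india} — both open, so U is clopen.
  U = {hotel, juliett}, X ∖ U = {echo, foxtrot, golf, india} — both open, so U is clopen.
  U = {echo, hotel, juliett}, X ∖ U = {foxtrot, golf, india} — both open, so U is clopen.
  U = {foxtrot, golf, india}, X ∖ U = {echo, hotel, juliett} — both open, so U is clopen.
  U = {echo, foxtrot, golf, india}, X ∖ U = {hotel, juliett} — both open, so U is clopen.
  U = {foxtrot, golf, hotel, india}, X ∖ U = {echo, juliett} — both open, so U is clopen.
  U = {foxtrot, golf, india, juliett}, X ∖ U = {echo, hotel} — both open, so U is clopen.
  U = {echo, foxtrot, golf, hotel, india}, X ∖ U = {juliett} — both open, so U is clopen.
  U = {echo, foxtrot, golf, india, juliett}, X ∖ U = {hotel} — both open, so U is clopen.
  U = {foxtrot, golf, hotel, india, juliett}, X ∖ U = {echo} — both open, so U is clopen.
  U = {echo, foxtrot, golf, hotel, india, juliett}, X ∖ U = ∅ — both open, so U is clopen.
Nontrivial clopen(s) exist: e.g. {hotel}. So (X, τ) is disconnected.
Compute connected components by grouping points that agree on all clopens:
  component: {echo}
  component: {hotel}
  component: {juliett}
  component: {foxtrot, golf, india}


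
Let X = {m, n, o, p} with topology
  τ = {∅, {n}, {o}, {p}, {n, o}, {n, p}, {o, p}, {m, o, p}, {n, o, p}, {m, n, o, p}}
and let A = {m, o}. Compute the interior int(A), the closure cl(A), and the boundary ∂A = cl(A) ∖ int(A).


int(A) = {o}, cl(A) = {m, o}, ∂A = {m}.

Closed sets in (X, τ) are complements of opens:
  closed(X, τ) = {∅, {m}, {n}, {m, n}, {m, o}, {m, p}, {m, n, o}, {m, n, p}, {m, o, p}, {m, n, o, p}}.
int(A) = ⋃ {U ∈ τ : U ⊆ A}. Opens contained in A: ∅, {o}.
Taking the union of these: int(A) = {o}.
cl(A) = ⋂ {C closed : A ⊆ C}. Closed sets containing A: {m, o}, {m, n, o}, {m, o, p}, {m, n, o, p}.
Intersecting these: cl(A) = {m, o}.
∂A = cl(A) ∖ int(A) = {m, o} ∖ {o} = {m}.


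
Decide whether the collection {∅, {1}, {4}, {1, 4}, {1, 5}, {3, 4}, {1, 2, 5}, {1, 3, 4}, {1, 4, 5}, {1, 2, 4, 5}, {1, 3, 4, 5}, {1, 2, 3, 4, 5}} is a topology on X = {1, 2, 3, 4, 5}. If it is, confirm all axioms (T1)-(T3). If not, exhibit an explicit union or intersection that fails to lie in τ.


τ IS a topology on X.

Axiom (T1): ∅ ∈ τ? Yes; X ∈ τ? Yes.
Axiom (T2/T3): check pairwise unions and intersections of members of τ.
All pairwise intersections and unions checked — each lies in τ. Therefore τ satisfies (T1), (T2), (T3): it IS a topology on X.


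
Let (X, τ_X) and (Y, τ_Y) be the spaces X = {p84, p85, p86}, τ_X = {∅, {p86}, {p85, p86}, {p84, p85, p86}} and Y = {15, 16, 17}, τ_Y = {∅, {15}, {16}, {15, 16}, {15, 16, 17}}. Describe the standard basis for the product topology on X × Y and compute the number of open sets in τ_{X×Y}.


Basis B = {∅ × ∅, {p86} × {15}, {p86} × {16}, {p85, p86} × {15}, {p85, p86} × {16}, {p86} × {15, 16}, {p84, p85, p86} × {15}, {p84, p85, p86} × {16}, {p86} × {15, 16, 17}, {p85, p86} × {15, 16}, {p84, p85, p86} × {15, 16}, {p85, p86} × {15, 16, 17}, {p84, p85, p86} × {15, 16, 17}}; |τ_{X×Y}| = 30.

Enumerate products U × V with U ∈ τ_X, V ∈ τ_Y (deduplicated):
  ∅ × ∅ = {} (∅)
  {p86} × {15} = {(p86,15)}
  {p86} × {16} = {(p86,16)}
  {p85, p86} × {15} = {(p85,15), (p86,15)}
  {p85, p86} × {16} = {(p85,16), (p86,16)}
  {p86} × {15, 16} = {(p86,15), (p86,16)}
  {p84, p85, p86} × {15} = {(p84,15), (p85,15), (p86,15)}
  {p84, p85, p86} × {16} = {(p84,16), (p85,16), (p86,16)}
  {p86} × {15, 16, 17} = {(p86,15), (p86,16), (p86,17)}
  {p85, p86} × {15, 16} = {(p85,15), (p85,16), (p86,15), (p86,16)}
  {p84, p85, p86} × {15, 16} = {(p84,15), (p84,16), (p85,15), (p85,16), (p86,15), (p86,16)}
  {p85, p86} × {15, 16, 17} = {(p85,15), (p85,16), (p85,17), (p86,15), (p86,16), (p86,17)}
  {p84, p85, p86} × {15, 16, 17} = {(p84,15), (p84,16), (p84,17), (p85,15), (p85,16), (p85,17), (p86,15), (p86,16), (p86,17)}
These 13 distinct sets form the basis B.
Close under arbitrary unions to get τ_{X×Y}; counting gives |τ_{X×Y}| = 30.


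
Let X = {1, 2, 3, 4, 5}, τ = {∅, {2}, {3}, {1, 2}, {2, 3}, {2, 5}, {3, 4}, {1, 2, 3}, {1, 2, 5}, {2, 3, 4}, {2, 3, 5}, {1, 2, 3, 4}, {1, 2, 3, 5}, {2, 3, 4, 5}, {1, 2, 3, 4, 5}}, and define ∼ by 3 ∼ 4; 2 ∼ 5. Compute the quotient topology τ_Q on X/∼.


X/∼ = {[1], [2=5], [3=4]}; |τ_Q| = 6.

Equivalence classes: [1], [2=5], [3=4].
Quotient map π: X → X/∼ sends 1 ↦ [1], 2 ↦ [2=5], 3 ↦ [3=4], 4 ↦ [3=4], 5 ↦ [2=5].
For each subset V ⊆ X/∼, compute π^{-1}(V) ⊆ X and check whether π^{-1}(V) ∈ τ. V is open in τ_Q iff π^{-1}(V) ∈ τ.
  V = {}: π^{-1}(V) = ∅ ∈ τ ✓.
  V = {[1]}: π^{-1}(V) = {1} ∉ τ ✗.
  V = {[2=5]}: π^{-1}(V) = {2, 5} ∈ τ ✓.
  V = {[1], [2=5]}: π^{-1}(V) = {1, 2, 5} ∈ τ ✓.
  V = {[3=4]}: π^{-1}(V) = {3, 4} ∈ τ ✓.
  V = {[1], [3=4]}: π^{-1}(V) = {1, 3, 4} ∉ τ ✗.
  V = {[2=5], [3=4]}: π^{-1}(V) = {2, 3, 4, 5} ∈ τ ✓.
  V = {[1], [2=5], [3=4]}: π^{-1}(V) = {1, 2, 3, 4, 5} ∈ τ ✓.
Open sets in the quotient: τ_Q = {{}, {[2=5]}, {[1], [2=5]}, {[3=4]}, {[2=5], [3=4]}, {[1], [2=5], [3=4]}} (6 elements).


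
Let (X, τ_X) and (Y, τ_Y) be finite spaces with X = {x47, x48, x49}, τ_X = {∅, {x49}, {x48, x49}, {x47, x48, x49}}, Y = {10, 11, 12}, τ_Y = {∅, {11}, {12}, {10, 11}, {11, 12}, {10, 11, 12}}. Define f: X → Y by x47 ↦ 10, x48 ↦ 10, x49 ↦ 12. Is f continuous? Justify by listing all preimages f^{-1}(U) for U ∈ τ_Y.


f is NOT continuous.

Compute f^{-1}(U) for each U ∈ τ_Y:
  U = ∅: f^{-1}(U) = ∅ ∈ τ_X ✓.
  U = {11}: f^{-1}(U) = ∅ ∈ τ_X ✓.
  U = {12}: f^{-1}(U) = {x49} ∈ τ_X ✓.
  U = {10, 11}: f^{-1}(U) = {x47, x48} ∉ τ_X ✗.
  U = {11, 12}: f^{-1}(U) = {x49} ∈ τ_X ✓.
  U = {10, 11, 12}: f^{-1}(U) = {x47, x48, x49} ∈ τ_X ✓.
Found U = {10, 11} with f^{-1}(U) = {x47, x48} not in τ_X. Therefore f is NOT continuous.


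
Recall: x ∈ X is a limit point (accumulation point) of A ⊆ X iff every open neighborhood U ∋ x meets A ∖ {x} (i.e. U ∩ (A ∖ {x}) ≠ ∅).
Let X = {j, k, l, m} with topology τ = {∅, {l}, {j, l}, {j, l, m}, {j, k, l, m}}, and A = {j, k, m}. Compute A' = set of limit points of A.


A' = {k, m}

For each x ∈ X, list the open sets U ∈ τ with x ∈ U, then check whether U ∩ (A ∖ {x}) ≠ ∅ for every such U.
  x = j: open {j, l} ∋ x has {j, l} ∩ (A ∖ {j}) = ∅, so x is NOT a limit point.
  x = k: opens ∋ x are {j, k, l, m}; each meets A ∖ {k}, so x IS a limit point.
  x = l: open {l} ∋ x has {l} ∩ (A ∖ {l}) = ∅, so x is NOT a limit point.
  x = m: opens ∋ x are {j, l, m}, {j, k, l, m}; each meets A ∖ {m}, so x IS a limit point.
Collecting: A' = {k, m}.


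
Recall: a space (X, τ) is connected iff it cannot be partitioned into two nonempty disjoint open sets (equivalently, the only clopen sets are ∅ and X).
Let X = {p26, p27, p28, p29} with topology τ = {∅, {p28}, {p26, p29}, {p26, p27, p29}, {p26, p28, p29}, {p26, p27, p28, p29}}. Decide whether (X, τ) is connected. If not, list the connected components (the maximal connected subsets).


(X, τ) is disconnected; components = [{p28}, {p26, p27, p29}].

Find clopen sets (U ∈ τ with X ∖ U ∈ τ):
  U = ∅, X ∖ U = {p26, p27, p28, p29} — both open, so U is clopen.
  U = {p28}, X ∖ U = {p26, p27, p29} — both open, so U is clopen.
  U = {p26, p27, p29}, X ∖ U = {p28} — both open, so U is clopen.
  U = {p26, p27, p28, p29}, X ∖ U = ∅ — both open, so U is clopen.
Nontrivial clopen(s) exist: e.g. {p26, p27, p29}. So (X, τ) is disconnected.
Compute connected components by grouping points that agree on all clopens:
  component: {p28}
  component: {p26, p27, p29}


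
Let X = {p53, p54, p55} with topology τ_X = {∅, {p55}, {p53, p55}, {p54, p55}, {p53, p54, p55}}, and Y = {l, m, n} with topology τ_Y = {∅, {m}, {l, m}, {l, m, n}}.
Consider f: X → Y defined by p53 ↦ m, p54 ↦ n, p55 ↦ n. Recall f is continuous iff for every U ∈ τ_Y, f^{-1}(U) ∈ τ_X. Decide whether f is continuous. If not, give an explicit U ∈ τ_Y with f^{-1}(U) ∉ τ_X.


f is NOT continuous.

Compute f^{-1}(U) for each U ∈ τ_Y:
  U = ∅: f^{-1}(U) = ∅ ∈ τ_X ✓.
  U = {m}: f^{-1}(U) = {p53} ∉ τ_X ✗.
  U = {l, m}: f^{-1}(U) = {p53} ∉ τ_X ✗.
  U = {l, m, n}: f^{-1}(U) = {p53, p54, p55} ∈ τ_X ✓.
Found U = {m} with f^{-1}(U) = {p53} not in τ_X. Therefore f is NOT continuous.


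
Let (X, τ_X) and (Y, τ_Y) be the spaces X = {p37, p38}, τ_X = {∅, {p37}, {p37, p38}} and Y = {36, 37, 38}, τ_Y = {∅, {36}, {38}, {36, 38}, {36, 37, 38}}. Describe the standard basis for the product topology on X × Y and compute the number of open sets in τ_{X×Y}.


Basis B = {∅ × ∅, {p37} × {36}, {p37} × {38}, {p37} × {36, 38}, {p37, p38} × {36}, {p37, p38} × {38}, {p37} × {36, 37, 38}, {p37, p38} × {36, 38}, {p37, p38} × {36, 37, 38}}; |τ_{X×Y}| = 14.

Enumerate products U × V with U ∈ τ_X, V ∈ τ_Y (deduplicated):
  ∅ × ∅ = {} (∅)
  {p37} × {36} = {(p37,36)}
  {p37} × {38} = {(p37,38)}
  {p37} × {36, 38} = {(p37,36), (p37,38)}
  {p37, p38} × {36} = {(p37,36), (p38,36)}
  {p37, p38} × {38} = {(p37,38), (p38,38)}
  {p37} × {36, 37, 38} = {(p37,36), (p37,37), (p37,38)}
  {p37, p38} × {36, 38} = {(p37,36), (p37,38), (p38,36), (p38,38)}
  {p37, p38} × {36, 37, 38} = {(p37,36), (p37,37), (p37,38), (p38,36), (p38,37), (p38,38)}
These 9 distinct sets form the basis B.
Close under arbitrary unions to get τ_{X×Y}; counting gives |τ_{X×Y}| = 14.


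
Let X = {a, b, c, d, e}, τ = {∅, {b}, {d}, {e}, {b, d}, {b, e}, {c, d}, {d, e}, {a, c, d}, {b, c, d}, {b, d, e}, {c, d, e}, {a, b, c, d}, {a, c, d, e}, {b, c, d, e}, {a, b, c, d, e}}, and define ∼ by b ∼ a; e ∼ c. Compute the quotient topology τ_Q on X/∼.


X/∼ = {[a=b], [c=e], [d]}; |τ_Q| = 4.

Equivalence classes: [a=b], [c=e], [d].
Quotient map π: X → X/∼ sends a ↦ [a=b], b ↦ [a=b], c ↦ [c=e], d ↦ [d], e ↦ [c=e].
For each subset V ⊆ X/∼, compute π^{-1}(V) ⊆ X and check whether π^{-1}(V) ∈ τ. V is open in τ_Q iff π^{-1}(V) ∈ τ.
  V = {}: π^{-1}(V) = ∅ ∈ τ ✓.
  V = {[a=b]}: π^{-1}(V) = {a, b} ∉ τ ✗.
  V = {[c=e]}: π^{-1}(V) = {c, e} ∉ τ ✗.
  V = {[a=b], [c=e]}: π^{-1}(V) = {a, b, c, e} ∉ τ ✗.
  V = {[d]}: π^{-1}(V) = {d} ∈ τ ✓.
  V = {[a=b], [d]}: π^{-1}(V) = {a, b, d} ∉ τ ✗.
  V = {[c=e], [d]}: π^{-1}(V) = {c, d, e} ∈ τ ✓.
  V = {[a=b], [c=e], [d]}: π^{-1}(V) = {a, b, c, d, e} ∈ τ ✓.
Open sets in the quotient: τ_Q = {{}, {[d]}, {[c=e], [d]}, {[a=b], [c=e], [d]}} (4 elements).


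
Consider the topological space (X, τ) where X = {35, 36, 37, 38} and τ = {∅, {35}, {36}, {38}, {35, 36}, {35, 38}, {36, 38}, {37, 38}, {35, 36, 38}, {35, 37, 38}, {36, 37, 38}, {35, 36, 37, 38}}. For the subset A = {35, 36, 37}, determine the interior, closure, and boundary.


int(A) = {35, 36}, cl(A) = {35, 36, 37}, ∂A = {37}.

Closed sets in (X, τ) are complements of opens:
  closed(X, τ) = {∅, {35}, {36}, {37}, {35, 36}, {35, 37}, {36, 37}, {37, 38}, {35, 36, 37}, {35, 37, 38}, {36, 37, 38}, {35, 36, 37, 38}}.
int(A) = ⋃ {U ∈ τ : U ⊆ A}. Opens contained in A: ∅, {35}, {36}, {35, 36}.
Taking the union of these: int(A) = {35, 36}.
cl(A) = ⋂ {C closed : A ⊆ C}. Closed sets containing A: {35, 36, 37}, {35, 36, 37, 38}.
Intersecting these: cl(A) = {35, 36, 37}.
∂A = cl(A) ∖ int(A) = {35, 36, 37} ∖ {35, 36} = {37}.


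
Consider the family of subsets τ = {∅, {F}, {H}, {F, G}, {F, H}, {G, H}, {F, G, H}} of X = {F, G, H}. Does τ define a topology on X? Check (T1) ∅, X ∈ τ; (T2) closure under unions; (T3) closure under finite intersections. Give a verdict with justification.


τ is NOT a topology on X.

Axiom (T1): ∅ ∈ τ? Yes; X ∈ τ? Yes.
Axiom (T2/T3): check pairwise unions and intersections of members of τ.
Counterexample for (T3): {F, G} ∩ {G, H} = {G} ∉ τ. Therefore τ is NOT a topology.


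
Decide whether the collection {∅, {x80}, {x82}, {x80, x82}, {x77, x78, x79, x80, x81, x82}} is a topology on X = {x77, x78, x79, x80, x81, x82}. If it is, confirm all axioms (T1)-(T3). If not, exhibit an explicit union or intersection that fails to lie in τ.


τ IS a topology on X.

Axiom (T1): ∅ ∈ τ? Yes; X ∈ τ? Yes.
Axiom (T2/T3): check pairwise unions and intersections of members of τ.
All pairwise intersections and unions checked — each lies in τ. Therefore τ satisfies (T1), (T2), (T3): it IS a topology on X.


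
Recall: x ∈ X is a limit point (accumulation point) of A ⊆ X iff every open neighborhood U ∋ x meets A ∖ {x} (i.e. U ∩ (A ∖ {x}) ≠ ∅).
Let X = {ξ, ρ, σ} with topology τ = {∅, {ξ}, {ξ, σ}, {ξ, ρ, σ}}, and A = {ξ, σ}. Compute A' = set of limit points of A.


A' = {ρ, σ}

For each x ∈ X, list the open sets U ∈ τ with x ∈ U, then check whether U ∩ (A ∖ {x}) ≠ ∅ for every such U.
  x = ξ: open {ξ} ∋ x has {ξ} ∩ (A ∖ {ξ}) = ∅, so x is NOT a limit point.
  x = ρ: opens ∋ x are {ξ, ρ, σ}; each meets A ∖ {ρ}, so x IS a limit point.
  x = σ: opens ∋ x are {ξ, σ}, {ξ, ρ, σ}; each meets A ∖ {σ}, so x IS a limit point.
Collecting: A' = {ρ, σ}.


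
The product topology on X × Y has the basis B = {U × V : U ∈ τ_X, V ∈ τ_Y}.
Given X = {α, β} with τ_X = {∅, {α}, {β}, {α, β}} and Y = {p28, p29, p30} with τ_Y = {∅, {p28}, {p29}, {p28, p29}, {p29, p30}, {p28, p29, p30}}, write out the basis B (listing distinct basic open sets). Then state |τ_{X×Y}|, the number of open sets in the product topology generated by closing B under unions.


Basis B = {∅ × ∅, {α} × {p28}, {α} × {p29}, {β} × {p28}, {β} × {p29}, {α} × {p28, p29}, {α, β} × {p28}, {α} × {p29, p30}, {α, β} × {p29}, {β} × {p28, p29}, {β} × {p29, p30}, {α} × {p28, p29, p30}, {β} × {p28, p29, p30}, {α, β} × {p28, p29}, {α, β} × {p29, p30}, {α, β} × {p28, p29, p30}}; |τ_{X×Y}| = 36.

Enumerate products U × V with U ∈ τ_X, V ∈ τ_Y (deduplicated):
  ∅ × ∅ = {} (∅)
  {α} × {p28} = {(α,p28)}
  {α} × {p29} = {(α,p29)}
  {β} × {p28} = {(β,p28)}
  {β} × {p29} = {(β,p29)}
  {α} × {p28, p29} = {(α,p28), (α,p29)}
  {α, β} × {p28} = {(α,p28), (β,p28)}
  {α} × {p29, p30} = {(α,p29), (α,p30)}
  {α, β} × {p29} = {(α,p29), (β,p29)}
  {β} × {p28, p29} = {(β,p28), (β,p29)}
  {β} × {p29, p30} = {(β,p29), (β,p30)}
  {α} × {p28, p29, p30} = {(α,p28), (α,p29), (α,p30)}
  {β} × {p28, p29, p30} = {(β,p28), (β,p29), (β,p30)}
  {α, β} × {p28, p29} = {(α,p28), (α,p29), (β,p28), (β,p29)}
  {α, β} × {p29, p30} = {(α,p29), (α,p30), (β,p29), (β,p30)}
  {α, β} × {p28, p29, p30} = {(α,p28), (α,p29), (α,p30), (β,p28), (β,p29), (β,p30)}
These 16 distinct sets form the basis B.
Close under arbitrary unions to get τ_{X×Y}; counting gives |τ_{X×Y}| = 36.


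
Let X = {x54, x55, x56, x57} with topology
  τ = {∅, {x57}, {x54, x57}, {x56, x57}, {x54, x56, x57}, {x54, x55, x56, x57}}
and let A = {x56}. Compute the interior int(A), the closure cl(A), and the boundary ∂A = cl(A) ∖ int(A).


int(A) = ∅, cl(A) = {x55, x56}, ∂A = {x55, x56}.

Closed sets in (X, τ) are complements of opens:
  closed(X, τ) = {∅, {x55}, {x54, x55}, {x55, x56}, {x54, x55, x56}, {x54, x55, x56, x57}}.
int(A) = ⋃ {U ∈ τ : U ⊆ A}. Opens contained in A: ∅.
Taking the union of these: int(A) = ∅.
cl(A) = ⋂ {C closed : A ⊆ C}. Closed sets containing A: {x55, x56}, {x54, x55, x56}, {x54, x55, x56, x57}.
Intersecting these: cl(A) = {x55, x56}.
∂A = cl(A) ∖ int(A) = {x55, x56} ∖ ∅ = {x55, x56}.


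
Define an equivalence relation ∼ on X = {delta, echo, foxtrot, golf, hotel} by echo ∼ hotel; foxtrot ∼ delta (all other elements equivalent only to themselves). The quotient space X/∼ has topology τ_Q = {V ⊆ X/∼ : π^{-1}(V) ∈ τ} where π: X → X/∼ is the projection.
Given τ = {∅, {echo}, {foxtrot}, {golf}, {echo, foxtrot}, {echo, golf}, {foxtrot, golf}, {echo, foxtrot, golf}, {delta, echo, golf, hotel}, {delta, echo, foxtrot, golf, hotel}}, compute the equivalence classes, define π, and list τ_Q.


X/∼ = {[delta=foxtrot], [echo=hotel], [golf]}; |τ_Q| = 3.

Equivalence classes: [delta=foxtrot], [echo=hotel], [golf].
Quotient map π: X → X/∼ sends delta ↦ [delta=foxtrot], echo ↦ [echo=hotel], foxtrot ↦ [delta=foxtrot], golf ↦ [golf], hotel ↦ [echo=hotel].
For each subset V ⊆ X/∼, compute π^{-1}(V) ⊆ X and check whether π^{-1}(V) ∈ τ. V is open in τ_Q iff π^{-1}(V) ∈ τ.
  V = {}: π^{-1}(V) = ∅ ∈ τ ✓.
  V = {[delta=foxtrot]}: π^{-1}(V) = {delta, foxtrot} ∉ τ ✗.
  V = {[echo=hotel]}: π^{-1}(V) = {echo, hotel} ∉ τ ✗.
  V = {[delta=foxtrot], [echo=hotel]}: π^{-1}(V) = {delta, echo, foxtrot, hotel} ∉ τ ✗.
  V = {[golf]}: π^{-1}(V) = {golf} ∈ τ ✓.
  V = {[delta=foxtrot], [golf]}: π^{-1}(V) = {delta, foxtrot, golf} ∉ τ ✗.
  V = {[echo=hotel], [golf]}: π^{-1}(V) = {echo, golf, hotel} ∉ τ ✗.
  V = {[delta=foxtrot], [echo=hotel], [golf]}: π^{-1}(V) = {delta, echo, foxtrot, golf, hotel} ∈ τ ✓.
Open sets in the quotient: τ_Q = {{}, {[golf]}, {[delta=foxtrot], [echo=hotel], [golf]}} (3 elements).


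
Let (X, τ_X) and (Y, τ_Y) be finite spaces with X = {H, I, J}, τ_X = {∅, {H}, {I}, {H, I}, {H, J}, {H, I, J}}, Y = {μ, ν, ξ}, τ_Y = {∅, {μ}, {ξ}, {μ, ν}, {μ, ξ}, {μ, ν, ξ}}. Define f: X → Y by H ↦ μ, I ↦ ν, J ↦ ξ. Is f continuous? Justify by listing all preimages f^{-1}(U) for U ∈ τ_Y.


f is NOT continuous.

Compute f^{-1}(U) for each U ∈ τ_Y:
  U = ∅: f^{-1}(U) = ∅ ∈ τ_X ✓.
  U = {μ}: f^{-1}(U) = {H} ∈ τ_X ✓.
  U = {ξ}: f^{-1}(U) = {J} ∉ τ_X ✗.
  U = {μ, ν}: f^{-1}(U) = {H, I} ∈ τ_X ✓.
  U = {μ, ξ}: f^{-1}(U) = {H, J} ∈ τ_X ✓.
  U = {μ, ν, ξ}: f^{-1}(U) = {H, I, J} ∈ τ_X ✓.
Found U = {ξ} with f^{-1}(U) = {J} not in τ_X. Therefore f is NOT continuous.


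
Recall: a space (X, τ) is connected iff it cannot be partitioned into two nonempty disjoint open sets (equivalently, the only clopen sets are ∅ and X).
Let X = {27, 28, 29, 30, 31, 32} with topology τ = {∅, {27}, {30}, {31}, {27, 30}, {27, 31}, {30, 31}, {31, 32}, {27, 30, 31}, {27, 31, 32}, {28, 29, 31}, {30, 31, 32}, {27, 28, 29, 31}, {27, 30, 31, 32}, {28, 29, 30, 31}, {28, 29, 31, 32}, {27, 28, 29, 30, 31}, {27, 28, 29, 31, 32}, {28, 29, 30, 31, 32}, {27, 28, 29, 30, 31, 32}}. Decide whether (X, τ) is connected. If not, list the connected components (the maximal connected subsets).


(X, τ) is disconnected; components = [{27}, {30}, {28, 29, 31, 32}].

Find clopen sets (U ∈ τ with X ∖ U ∈ τ):
  U = ∅, X ∖ U = {27, 28, 29, 30, 31, 32} — both open, so U is clopen.
  U = {27}, X ∖ U = {28, 29, 30, 31, 32} — both open, so U is clopen.
  U = {30}, X ∖ U = {27, 28, 29, 31, 32} — both open, so U is clopen.
  U = {27, 30}, X ∖ U = {28, 29, 31, 32} — both open, so U is clopen.
  U = {28, 29, 31, 32}, X ∖ U = {27, 30} — both open, so U is clopen.
  U = {27, 28, 29, 31, 32}, X ∖ U = {30} — both open, so U is clopen.
  U = {28, 29, 30, 31, 32}, X ∖ U = {27} — both open, so U is clopen.
  U = {27, 28, 29, 30, 31, 32}, X ∖ U = ∅ — both open, so U is clopen.
Nontrivial clopen(s) exist: e.g. {27, 30}. So (X, τ) is disconnected.
Compute connected components by grouping points that agree on all clopens:
  component: {27}
  component: {30}
  component: {28, 29, 31, 32}


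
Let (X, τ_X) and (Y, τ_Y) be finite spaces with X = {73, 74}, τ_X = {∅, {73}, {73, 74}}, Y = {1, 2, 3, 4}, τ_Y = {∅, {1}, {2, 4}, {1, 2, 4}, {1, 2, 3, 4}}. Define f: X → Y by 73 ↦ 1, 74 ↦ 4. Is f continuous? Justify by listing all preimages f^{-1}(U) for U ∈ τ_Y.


f is NOT continuous.

Compute f^{-1}(U) for each U ∈ τ_Y:
  U = ∅: f^{-1}(U) = ∅ ∈ τ_X ✓.
  U = {1}: f^{-1}(U) = {73} ∈ τ_X ✓.
  U = {2, 4}: f^{-1}(U) = {74} ∉ τ_X ✗.
  U = {1, 2, 4}: f^{-1}(U) = {73, 74} ∈ τ_X ✓.
  U = {1, 2, 3, 4}: f^{-1}(U) = {73, 74} ∈ τ_X ✓.
Found U = {2, 4} with f^{-1}(U) = {74} not in τ_X. Therefore f is NOT continuous.


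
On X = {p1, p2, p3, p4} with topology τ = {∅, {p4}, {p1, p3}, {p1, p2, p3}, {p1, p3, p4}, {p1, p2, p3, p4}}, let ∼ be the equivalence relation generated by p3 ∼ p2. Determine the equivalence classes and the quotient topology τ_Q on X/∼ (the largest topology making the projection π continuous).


X/∼ = {[p1], [p2=p3], [p4]}; |τ_Q| = 4.

Equivalence classes: [p1], [p2=p3], [p4].
Quotient map π: X → X/∼ sends p1 ↦ [p1], p2 ↦ [p2=p3], p3 ↦ [p2=p3], p4 ↦ [p4].
For each subset V ⊆ X/∼, compute π^{-1}(V) ⊆ X and check whether π^{-1}(V) ∈ τ. V is open in τ_Q iff π^{-1}(V) ∈ τ.
  V = {}: π^{-1}(V) = ∅ ∈ τ ✓.
  V = {[p1]}: π^{-1}(V) = {p1} ∉ τ ✗.
  V = {[p2=p3]}: π^{-1}(V) = {p2, p3} ∉ τ ✗.
  V = {[p1], [p2=p3]}: π^{-1}(V) = {p1, p2, p3} ∈ τ ✓.
  V = {[p4]}: π^{-1}(V) = {p4} ∈ τ ✓.
  V = {[p1], [p4]}: π^{-1}(V) = {p1, p4} ∉ τ ✗.
  V = {[p2=p3], [p4]}: π^{-1}(V) = {p2, p3, p4} ∉ τ ✗.
  V = {[p1], [p2=p3], [p4]}: π^{-1}(V) = {p1, p2, p3, p4} ∈ τ ✓.
Open sets in the quotient: τ_Q = {{}, {[p1], [p2=p3]}, {[p4]}, {[p1], [p2=p3], [p4]}} (4 elements).


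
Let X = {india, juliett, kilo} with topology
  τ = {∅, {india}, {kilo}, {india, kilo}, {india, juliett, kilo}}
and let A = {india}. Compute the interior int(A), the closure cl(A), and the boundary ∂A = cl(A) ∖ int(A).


int(A) = {india}, cl(A) = {india, juliett}, ∂A = {juliett}.

Closed sets in (X, τ) are complements of opens:
  closed(X, τ) = {∅, {juliett}, {india, juliett}, {juliett, kilo}, {india, juliett, kilo}}.
int(A) = ⋃ {U ∈ τ : U ⊆ A}. Opens contained in A: ∅, {india}.
Taking the union of these: int(A) = {india}.
cl(A) = ⋂ {C closed : A ⊆ C}. Closed sets containing A: {india, juliett}, {india, juliett, kilo}.
Intersecting these: cl(A) = {india, juliett}.
∂A = cl(A) ∖ int(A) = {india, juliett} ∖ {india} = {juliett}.


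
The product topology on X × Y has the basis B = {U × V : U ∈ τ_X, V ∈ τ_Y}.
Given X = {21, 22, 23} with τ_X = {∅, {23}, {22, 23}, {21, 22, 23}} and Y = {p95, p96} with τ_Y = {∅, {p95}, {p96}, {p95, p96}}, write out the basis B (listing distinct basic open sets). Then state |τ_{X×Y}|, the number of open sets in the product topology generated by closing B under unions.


Basis B = {∅ × ∅, {23} × {p95}, {23} × {p96}, {22, 23} × {p95}, {22, 23} × {p96}, {23} × {p95, p96}, {21, 22, 23} × {p95}, {21, 22, 23} × {p96}, {22, 23} × {p95, p96}, {21, 22, 23} × {p95, p96}}; |τ_{X×Y}| = 16.

Enumerate products U × V with U ∈ τ_X, V ∈ τ_Y (deduplicated):
  ∅ × ∅ = {} (∅)
  {23} × {p95} = {(23,p95)}
  {23} × {p96} = {(23,p96)}
  {22, 23} × {p95} = {(22,p95), (23,p95)}
  {22, 23} × {p96} = {(22,p96), (23,p96)}
  {23} × {p95, p96} = {(23,p95), (23,p96)}
  {21, 22, 23} × {p95} = {(21,p95), (22,p95), (23,p95)}
  {21, 22, 23} × {p96} = {(21,p96), (22,p96), (23,p96)}
  {22, 23} × {p95, p96} = {(22,p95), (22,p96), (23,p95), (23,p96)}
  {21, 22, 23} × {p95, p96} = {(21,p95), (21,p96), (22,p95), (22,p96), (23,p95), (23,p96)}
These 10 distinct sets form the basis B.
Close under arbitrary unions to get τ_{X×Y}; counting gives |τ_{X×Y}| = 16.


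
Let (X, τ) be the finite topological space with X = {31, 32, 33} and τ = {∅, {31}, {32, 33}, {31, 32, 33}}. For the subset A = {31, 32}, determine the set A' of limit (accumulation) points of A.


A' = {33}

For each x ∈ X, list the open sets U ∈ τ with x ∈ U, then check whether U ∩ (A ∖ {x}) ≠ ∅ for every such U.
  x = 31: open {31} ∋ x has {31} ∩ (A ∖ {31}) = ∅, so x is NOT a limit point.
  x = 32: open {32, 33} ∋ x has {32, 33} ∩ (A ∖ {32}) = ∅, so x is NOT a limit point.
  x = 33: opens ∋ x are {32, 33}, {31, 32, 33}; each meets A ∖ {33}, so x IS a limit point.
Collecting: A' = {33}.


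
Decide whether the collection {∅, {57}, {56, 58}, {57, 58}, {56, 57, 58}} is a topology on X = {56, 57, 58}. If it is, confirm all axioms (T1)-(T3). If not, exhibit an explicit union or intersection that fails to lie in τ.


τ is NOT a topology on X.

Axiom (T1): ∅ ∈ τ? Yes; X ∈ τ? Yes.
Axiom (T2/T3): check pairwise unions and intersections of members of τ.
Counterexample for (T3): {56, 58} ∩ {57, 58} = {58} ∉ τ. Therefore τ is NOT a topology.


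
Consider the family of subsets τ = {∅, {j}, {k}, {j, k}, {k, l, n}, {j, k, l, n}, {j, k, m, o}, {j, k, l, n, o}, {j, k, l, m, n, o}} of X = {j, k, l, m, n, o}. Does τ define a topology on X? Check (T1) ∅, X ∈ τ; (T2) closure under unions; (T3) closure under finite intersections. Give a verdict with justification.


τ is NOT a topology on X.

Axiom (T1): ∅ ∈ τ? Yes; X ∈ τ? Yes.
Axiom (T2/T3): check pairwise unions and intersections of members of τ.
Counterexample for (T3): {j, k, m, o} ∩ {j, k, l, n, o} = {j, k, o} ∉ τ. Therefore τ is NOT a topology.


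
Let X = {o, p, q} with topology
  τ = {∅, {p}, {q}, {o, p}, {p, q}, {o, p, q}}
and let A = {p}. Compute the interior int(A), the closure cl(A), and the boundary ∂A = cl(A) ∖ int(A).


int(A) = {p}, cl(A) = {o, p}, ∂A = {o}.

Closed sets in (X, τ) are complements of opens:
  closed(X, τ) = {∅, {o}, {q}, {o, p}, {o, q}, {o, p, q}}.
int(A) = ⋃ {U ∈ τ : U ⊆ A}. Opens contained in A: ∅, {p}.
Taking the union of these: int(A) = {p}.
cl(A) = ⋂ {C closed : A ⊆ C}. Closed sets containing A: {o, p}, {o, p, q}.
Intersecting these: cl(A) = {o, p}.
∂A = cl(A) ∖ int(A) = {o, p} ∖ {p} = {o}.


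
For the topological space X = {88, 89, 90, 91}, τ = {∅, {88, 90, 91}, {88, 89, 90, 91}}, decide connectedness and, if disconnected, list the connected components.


(X, τ) is connected.

Find clopen sets (U ∈ τ with X ∖ U ∈ τ):
  U = ∅, X ∖ U = {88, 89, 90, 91} — both open, so U is clopen.
  U = {88, 89, 90, 91}, X ∖ U = ∅ — both open, so U is clopen.
Only trivial clopens (∅ and X) exist, so (X, τ) is connected.
Compute connected components by grouping points that agree on all clopens:
  component: {88, 89, 90, 91}


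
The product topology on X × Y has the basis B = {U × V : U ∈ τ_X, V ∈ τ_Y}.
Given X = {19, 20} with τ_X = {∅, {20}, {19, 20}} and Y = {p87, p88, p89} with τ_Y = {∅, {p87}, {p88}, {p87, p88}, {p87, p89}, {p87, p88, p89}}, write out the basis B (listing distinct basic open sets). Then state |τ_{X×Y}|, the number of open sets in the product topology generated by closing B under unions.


Basis B = {∅ × ∅, {20} × {p87}, {20} × {p88}, {19, 20} × {p87}, {19, 20} × {p88}, {20} × {p87, p88}, {20} × {p87, p89}, {20} × {p87, p88, p89}, {19, 20} × {p87, p88}, {19, 20} × {p87, p89}, {19, 20} × {p87, p88, p89}}; |τ_{X×Y}| = 18.

Enumerate products U × V with U ∈ τ_X, V ∈ τ_Y (deduplicated):
  ∅ × ∅ = {} (∅)
  {20} × {p87} = {(20,p87)}
  {20} × {p88} = {(20,p88)}
  {19, 20} × {p87} = {(19,p87), (20,p87)}
  {19, 20} × {p88} = {(19,p88), (20,p88)}
  {20} × {p87, p88} = {(20,p87), (20,p88)}
  {20} × {p87, p89} = {(20,p87), (20,p89)}
  {20} × {p87, p88, p89} = {(20,p87), (20,p88), (20,p89)}
  {19, 20} × {p87, p88} = {(19,p87), (19,p88), (20,p87), (20,p88)}
  {19, 20} × {p87, p89} = {(19,p87), (19,p89), (20,p87), (20,p89)}
  {19, 20} × {p87, p88, p89} = {(19,p87), (19,p88), (19,p89), (20,p87), (20,p88), (20,p89)}
These 11 distinct sets form the basis B.
Close under arbitrary unions to get τ_{X×Y}; counting gives |τ_{X×Y}| = 18.


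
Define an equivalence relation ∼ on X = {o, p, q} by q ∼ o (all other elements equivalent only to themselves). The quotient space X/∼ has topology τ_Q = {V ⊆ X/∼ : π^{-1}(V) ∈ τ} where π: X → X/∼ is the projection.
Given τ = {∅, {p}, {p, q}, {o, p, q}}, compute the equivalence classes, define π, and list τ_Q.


X/∼ = {[o=q], [p]}; |τ_Q| = 3.

Equivalence classes: [o=q], [p].
Quotient map π: X → X/∼ sends o ↦ [o=q], p ↦ [p], q ↦ [o=q].
For each subset V ⊆ X/∼, compute π^{-1}(V) ⊆ X and check whether π^{-1}(V) ∈ τ. V is open in τ_Q iff π^{-1}(V) ∈ τ.
  V = {}: π^{-1}(V) = ∅ ∈ τ ✓.
  V = {[o=q]}: π^{-1}(V) = {o, q} ∉ τ ✗.
  V = {[p]}: π^{-1}(V) = {p} ∈ τ ✓.
  V = {[o=q], [p]}: π^{-1}(V) = {o, p, q} ∈ τ ✓.
Open sets in the quotient: τ_Q = {{}, {[p]}, {[o=q], [p]}} (3 elements).


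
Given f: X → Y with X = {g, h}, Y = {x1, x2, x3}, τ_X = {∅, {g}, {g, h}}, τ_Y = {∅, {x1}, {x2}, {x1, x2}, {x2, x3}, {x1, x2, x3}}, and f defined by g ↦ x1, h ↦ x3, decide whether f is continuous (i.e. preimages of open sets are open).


f is NOT continuous.

Compute f^{-1}(U) for each U ∈ τ_Y:
  U = ∅: f^{-1}(U) = ∅ ∈ τ_X ✓.
  U = {x1}: f^{-1}(U) = {g} ∈ τ_X ✓.
  U = {x2}: f^{-1}(U) = ∅ ∈ τ_X ✓.
  U = {x1, x2}: f^{-1}(U) = {g} ∈ τ_X ✓.
  U = {x2, x3}: f^{-1}(U) = {h} ∉ τ_X ✗.
  U = {x1, x2, x3}: f^{-1}(U) = {g, h} ∈ τ_X ✓.
Found U = {x2, x3} with f^{-1}(U) = {h} not in τ_X. Therefore f is NOT continuous.


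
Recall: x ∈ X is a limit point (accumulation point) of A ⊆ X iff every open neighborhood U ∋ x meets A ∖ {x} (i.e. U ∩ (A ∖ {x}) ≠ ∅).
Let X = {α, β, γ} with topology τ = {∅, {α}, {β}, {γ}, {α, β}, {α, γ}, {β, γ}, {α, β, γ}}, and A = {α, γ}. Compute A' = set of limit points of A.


A' = ∅

For each x ∈ X, list the open sets U ∈ τ with x ∈ U, then check whether U ∩ (A ∖ {x}) ≠ ∅ for every such U.
  x = α: open {α} ∋ x has {α} ∩ (A ∖ {α}) = ∅, so x is NOT a limit point.
  x = β: open {β} ∋ x has {β} ∩ (A ∖ {β}) = ∅, so x is NOT a limit point.
  x = γ: open {γ} ∋ x has {γ} ∩ (A ∖ {γ}) = ∅, so x is NOT a limit point.
Collecting: A' = ∅.


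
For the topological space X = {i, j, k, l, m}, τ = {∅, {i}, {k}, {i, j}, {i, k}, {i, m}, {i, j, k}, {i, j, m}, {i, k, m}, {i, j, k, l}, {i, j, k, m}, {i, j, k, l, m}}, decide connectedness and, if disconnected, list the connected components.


(X, τ) is connected.

Find clopen sets (U ∈ τ with X ∖ U ∈ τ):
  U = ∅, X ∖ U = {i, j, k, l, m} — both open, so U is clopen.
  U = {i, j, k, l, m}, X ∖ U = ∅ — both open, so U is clopen.
Only trivial clopens (∅ and X) exist, so (X, τ) is connected.
Compute connected components by grouping points that agree on all clopens:
  component: {i, j, k, l, m}


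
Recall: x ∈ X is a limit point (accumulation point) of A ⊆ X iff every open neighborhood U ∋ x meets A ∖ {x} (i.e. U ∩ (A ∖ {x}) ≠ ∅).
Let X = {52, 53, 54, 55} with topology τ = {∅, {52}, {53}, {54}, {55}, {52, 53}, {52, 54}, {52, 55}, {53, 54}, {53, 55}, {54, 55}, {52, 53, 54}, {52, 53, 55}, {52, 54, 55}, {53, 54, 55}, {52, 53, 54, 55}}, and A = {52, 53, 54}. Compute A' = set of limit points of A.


A' = ∅

For each x ∈ X, list the open sets U ∈ τ with x ∈ U, then check whether U ∩ (A ∖ {x}) ≠ ∅ for every such U.
  x = 52: open {52} ∋ x has {52} ∩ (A ∖ {52}) = ∅, so x is NOT a limit point.
  x = 53: open {53} ∋ x has {53} ∩ (A ∖ {53}) = ∅, so x is NOT a limit point.
  x = 54: open {54} ∋ x has {54} ∩ (A ∖ {54}) = ∅, so x is NOT a limit point.
  x = 55: open {55} ∋ x has {55} ∩ (A ∖ {55}) = ∅, so x is NOT a limit point.
Collecting: A' = ∅.


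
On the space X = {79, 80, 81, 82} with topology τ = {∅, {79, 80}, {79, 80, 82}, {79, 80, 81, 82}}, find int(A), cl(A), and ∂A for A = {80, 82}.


int(A) = ∅, cl(A) = {79, 80, 81, 82}, ∂A = {79, 80, 81, 82}.

Closed sets in (X, τ) are complements of opens:
  closed(X, τ) = {∅, {81}, {81, 82}, {79, 80, 81, 82}}.
int(A) = ⋃ {U ∈ τ : U ⊆ A}. Opens contained in A: ∅.
Taking the union of these: int(A) = ∅.
cl(A) = ⋂ {C closed : A ⊆ C}. Closed sets containing A: {79, 80, 81, 82}.
Intersecting these: cl(A) = {79, 80, 81, 82}.
∂A = cl(A) ∖ int(A) = {79, 80, 81, 82} ∖ ∅ = {79, 80, 81, 82}.


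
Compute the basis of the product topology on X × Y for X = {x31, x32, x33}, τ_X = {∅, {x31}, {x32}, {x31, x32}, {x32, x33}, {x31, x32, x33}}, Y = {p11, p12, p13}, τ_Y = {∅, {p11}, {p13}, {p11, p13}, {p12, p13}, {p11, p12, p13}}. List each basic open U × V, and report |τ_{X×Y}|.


Basis B = {∅ × ∅, {x31} × {p11}, {x31} × {p13}, {x32} × {p11}, {x32} × {p13}, {x31} × {p11, p13}, {x31, x32} × {p11}, {x31} × {p12, p13}, {x31, x32} × {p13}, {x32} × {p11, p13}, {x32, x33} × {p11}, {x32} × {p12, p13}, {x32, x33} × {p13}, {x31} × {p11, p12, p13}, {x31, x32, x33} × {p11}, {x31, x32, x33} × {p13}, {x32} × {p11, p12, p13}, {x31, x32} × {p11, p13}, {x31, x32} × {p12, p13}, {x32, x33} × {p11, p13}, {x32, x33} × {p12, p13}, {x31, x32} × {p11, p12, p13}, {x31, x32, x33} × {p11, p13}, {x31, x32, x33} × {p12, p13}, {x32, x33} × {p11, p12, p13}, {x31, x32, x33} × {p11, p12, p13}}; |τ_{X×Y}| = 108.

Enumerate products U × V with U ∈ τ_X, V ∈ τ_Y (deduplicated):
  ∅ × ∅ = {} (∅)
  {x31} × {p11} = {(x31,p11)}
  {x31} × {p13} = {(x31,p13)}
  {x32} × {p11} = {(x32,p11)}
  {x32} × {p13} = {(x32,p13)}
  {x31} × {p11, p13} = {(x31,p11), (x31,p13)}
  {x31, x32} × {p11} = {(x31,p11), (x32,p11)}
  {x31} × {p12, p13} = {(x31,p12), (x31,p13)}
  {x31, x32} × {p13} = {(x31,p13), (x32,p13)}
  {x32} × {p11, p13} = {(x32,p11), (x32,p13)}
  {x32, x33} × {p11} = {(x32,p11), (x33,p11)}
  {x32} × {p12, p13} = {(x32,p12), (x32,p13)}
  {x32, x33} × {p13} = {(x32,p13), (x33,p13)}
  {x31} × {p11, p12, p13} = {(x31,p11), (x31,p12), (x31,p13)}
  {x31, x32, x33} × {p11} = {(x31,p11), (x32,p11), (x33,p11)}
  {x31, x32, x33} × {p13} = {(x31,p13), (x32,p13), (x33,p13)}
  {x32} × {p11, p12, p13} = {(x32,p11), (x32,p12), (x32,p13)}
  {x31, x32} × {p11, p13} = {(x31,p11), (x31,p13), (x32,p11), (x32,p13)}
  {x31, x32} × {p12, p13} = {(x31,p12), (x31,p13), (x32,p12), (x32,p13)}
  {x32, x33} × {p11, p13} = {(x32,p11), (x32,p13), (x33,p11), (x33,p13)}
  {x32, x33} × {p12, p13} = {(x32,p12), (x32,p13), (x33,p12), (x33,p13)}
  {x31, x32} × {p11, p12, p13} = {(x31,p11), (x31,p12), (x31,p13), (x32,p11), (x32,p12), (x32,p13)}
  {x31, x32, x33} × {p11, p13} = {(x31,p11), (x31,p13), (x32,p11), (x32,p13), (x33,p11), (x33,p13)}
  {x31, x32, x33} × {p12, p13} = {(x31,p12), (x31,p13), (x32,p12), (x32,p13), (x33,p12), (x33,p13)}
  {x32, x33} × {p11, p12, p13} = {(x32,p11), (x32,p12), (x32,p13), (x33,p11), (x33,p12), (x33,p13)}
  {x31, x32, x33} × {p11, p12, p13} = {(x31,p11), (x31,p12), (x31,p13), (x32,p11), (x32,p12), (x32,p13), (x33,p11), (x33,p12), (x33,p13)}
These 26 distinct sets form the basis B.
Close under arbitrary unions to get τ_{X×Y}; counting gives |τ_{X×Y}| = 108.


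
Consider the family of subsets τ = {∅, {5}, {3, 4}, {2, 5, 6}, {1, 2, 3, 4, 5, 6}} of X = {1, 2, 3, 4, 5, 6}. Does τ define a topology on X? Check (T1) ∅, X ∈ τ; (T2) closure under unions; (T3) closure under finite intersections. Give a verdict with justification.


τ is NOT a topology on X.

Axiom (T1): ∅ ∈ τ? Yes; X ∈ τ? Yes.
Axiom (T2/T3): check pairwise unions and intersections of members of τ.
Counterexample for (T2): {5} ∪ {3, 4} = {3, 4, 5} ∉ τ. Therefore τ is NOT a topology.


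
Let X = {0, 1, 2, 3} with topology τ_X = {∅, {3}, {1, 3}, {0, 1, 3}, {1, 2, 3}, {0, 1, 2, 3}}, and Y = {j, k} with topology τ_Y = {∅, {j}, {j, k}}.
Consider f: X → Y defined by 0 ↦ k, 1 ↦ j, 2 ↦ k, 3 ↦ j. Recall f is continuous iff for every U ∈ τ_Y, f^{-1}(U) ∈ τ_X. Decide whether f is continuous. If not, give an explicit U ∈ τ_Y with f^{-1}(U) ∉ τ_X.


f IS continuous.

Compute f^{-1}(U) for each U ∈ τ_Y:
  U = ∅: f^{-1}(U) = ∅ ∈ τ_X ✓.
  U = {j}: f^{-1}(U) = {1, 3} ∈ τ_X ✓.
  U = {j, k}: f^{-1}(U) = {0, 1, 2, 3} ∈ τ_X ✓.
Every preimage lies in τ_X, so f IS continuous.
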